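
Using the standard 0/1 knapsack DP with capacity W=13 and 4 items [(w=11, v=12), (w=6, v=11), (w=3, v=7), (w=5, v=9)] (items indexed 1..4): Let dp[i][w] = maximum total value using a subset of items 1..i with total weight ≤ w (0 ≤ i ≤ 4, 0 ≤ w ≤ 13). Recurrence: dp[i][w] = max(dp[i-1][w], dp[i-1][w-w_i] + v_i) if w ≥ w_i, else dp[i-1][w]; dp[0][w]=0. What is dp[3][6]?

11

i\w   0   1   2   3   4   5   6   7   8   9  10  11  12  13
  0   0   0   0   0   0   0   0   0   0   0   0   0   0   0
  1   0   0   0   0   0   0   0   0   0   0   0  12  12  12
  2   0   0   0   0   0   0  11  11  11  11  11  12  12  12
  3   0   0   0   7   7   7  11  11  11  18  18  18  18  18
  4   0   0   0   7   7   9  11  11  16  18  18  20  20  20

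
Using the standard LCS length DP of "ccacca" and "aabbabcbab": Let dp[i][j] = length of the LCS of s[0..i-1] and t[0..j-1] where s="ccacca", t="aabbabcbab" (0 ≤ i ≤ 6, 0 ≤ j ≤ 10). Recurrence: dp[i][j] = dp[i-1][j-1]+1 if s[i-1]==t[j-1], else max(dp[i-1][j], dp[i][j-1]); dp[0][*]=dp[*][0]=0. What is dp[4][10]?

2

   ''  a  a  b  b  a  b  c  b  a  b
''  0  0  0  0  0  0  0  0  0  0  0
 c  0  0  0  0  0  0  0  1  1  1  1
 c  0  0  0  0  0  0  0  1  1  1  1
 a  0  1  1  1  1  1  1  1  1  2  2
 c  0  1  1  1  1  1  1  2  2  2  2
 c  0  1  1  1  1  1  1  2  2  2  2
 a  0  1  2  2  2  2  2  2  2  3  3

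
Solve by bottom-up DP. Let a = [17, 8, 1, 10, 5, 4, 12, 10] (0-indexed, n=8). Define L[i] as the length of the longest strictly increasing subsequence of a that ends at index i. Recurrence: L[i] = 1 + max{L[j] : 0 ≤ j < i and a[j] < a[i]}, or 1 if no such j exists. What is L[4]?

2

   i    0    1    2    3    4    5    6    7
a[i]   17    8    1   10    5    4   12   10
L[i]    1    1    1    2    2    2    3    3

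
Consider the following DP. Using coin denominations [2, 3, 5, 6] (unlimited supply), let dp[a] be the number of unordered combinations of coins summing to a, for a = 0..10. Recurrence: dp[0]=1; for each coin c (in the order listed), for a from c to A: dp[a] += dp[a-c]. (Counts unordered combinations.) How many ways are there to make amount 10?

after  coin     0     1     2     3     4     5     6     7     8     9    10
          2     1     0     1     0     1     0     1     0     1     0     1
          3     1     0     1     1     1     1     2     1     2     2     2
          5     1     0     1     1     1     2     2     2     3     3     4
          6     1     0     1     1     1     2     3     2     4     4     5

5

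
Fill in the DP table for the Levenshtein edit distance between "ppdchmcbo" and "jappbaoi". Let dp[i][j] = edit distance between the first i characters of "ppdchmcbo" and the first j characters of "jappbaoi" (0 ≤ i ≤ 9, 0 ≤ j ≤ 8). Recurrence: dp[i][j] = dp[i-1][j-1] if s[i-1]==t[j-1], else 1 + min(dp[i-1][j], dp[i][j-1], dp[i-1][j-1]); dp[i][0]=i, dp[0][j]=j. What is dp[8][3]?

   ''  j  a  p  p  b  a  o  i
''  0  1  2  3  4  5  6  7  8
 p  1  1  2  2  3  4  5  6  7
 p  2  2  2  2  2  3  4  5  6
 d  3  3  3  3  3  3  4  5  6
 c  4  4  4  4  4  4  4  5  6
 h  5  5  5  5  5  5  5  5  6
 m  6  6  6  6  6  6  6  6  6
 c  7  7  7  7  7  7  7  7  7
 b  8  8  8  8  8  7  8  8  8
 o  9  9  9  9  9  8  8  8  9

8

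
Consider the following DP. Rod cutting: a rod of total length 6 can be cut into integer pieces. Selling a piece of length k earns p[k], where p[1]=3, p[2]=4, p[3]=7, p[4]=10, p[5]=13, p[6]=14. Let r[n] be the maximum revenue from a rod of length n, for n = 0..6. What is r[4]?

12

   n    0    1    2    3    4    5    6
r[n]    0    3    6    9   12   15   18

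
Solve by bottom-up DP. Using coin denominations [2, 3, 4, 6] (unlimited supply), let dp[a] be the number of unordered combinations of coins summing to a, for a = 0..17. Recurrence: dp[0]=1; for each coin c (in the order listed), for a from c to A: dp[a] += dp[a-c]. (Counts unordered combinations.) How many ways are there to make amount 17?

13

after  coin     0     1     2     3     4     5     6     7     8     9    10    11    12    13    14    15    16    17
          2     1     0     1     0     1     0     1     0     1     0     1     0     1     0     1     0     1     0
          3     1     0     1     1     1     1     2     1     2     2     2     2     3     2     3     3     3     3
          4     1     0     1     1     2     1     3     2     4     3     5     4     7     5     8     7    10     8
          6     1     0     1     1     2     1     4     2     5     4     7     5    11     7    13    11    17    13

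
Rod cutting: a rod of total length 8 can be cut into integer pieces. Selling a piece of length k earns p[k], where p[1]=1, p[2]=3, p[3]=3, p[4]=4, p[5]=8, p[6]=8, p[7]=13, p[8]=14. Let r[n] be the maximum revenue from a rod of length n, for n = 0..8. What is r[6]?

   n    0    1    2    3    4    5    6    7    8
r[n]    0    1    3    4    6    8    9   13   14

9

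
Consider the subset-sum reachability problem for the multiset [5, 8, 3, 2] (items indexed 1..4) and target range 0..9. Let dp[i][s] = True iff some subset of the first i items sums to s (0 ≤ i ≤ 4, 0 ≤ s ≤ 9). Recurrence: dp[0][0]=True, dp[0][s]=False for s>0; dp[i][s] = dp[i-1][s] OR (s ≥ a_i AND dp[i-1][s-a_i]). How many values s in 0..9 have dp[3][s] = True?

4

i\s   0   1   2   3   4   5   6   7   8   9
  0   T   F   F   F   F   F   F   F   F   F
  1   T   F   F   F   F   T   F   F   F   F
  2   T   F   F   F   F   T   F   F   T   F
  3   T   F   F   T   F   T   F   F   T   F
  4   T   F   T   T   F   T   F   T   T   F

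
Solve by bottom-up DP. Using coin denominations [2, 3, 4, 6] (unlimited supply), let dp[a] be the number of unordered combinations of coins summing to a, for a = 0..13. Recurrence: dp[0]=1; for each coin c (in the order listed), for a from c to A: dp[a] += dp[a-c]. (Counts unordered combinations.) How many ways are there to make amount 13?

7

after  coin     0     1     2     3     4     5     6     7     8     9    10    11    12    13
          2     1     0     1     0     1     0     1     0     1     0     1     0     1     0
          3     1     0     1     1     1     1     2     1     2     2     2     2     3     2
          4     1     0     1     1     2     1     3     2     4     3     5     4     7     5
          6     1     0     1     1     2     1     4     2     5     4     7     5    11     7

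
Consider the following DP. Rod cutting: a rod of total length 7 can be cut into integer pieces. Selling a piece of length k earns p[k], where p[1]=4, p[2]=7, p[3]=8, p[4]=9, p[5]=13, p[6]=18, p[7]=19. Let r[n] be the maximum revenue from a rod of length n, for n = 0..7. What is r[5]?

   n    0    1    2    3    4    5    6    7
r[n]    0    4    8   12   16   20   24   28

20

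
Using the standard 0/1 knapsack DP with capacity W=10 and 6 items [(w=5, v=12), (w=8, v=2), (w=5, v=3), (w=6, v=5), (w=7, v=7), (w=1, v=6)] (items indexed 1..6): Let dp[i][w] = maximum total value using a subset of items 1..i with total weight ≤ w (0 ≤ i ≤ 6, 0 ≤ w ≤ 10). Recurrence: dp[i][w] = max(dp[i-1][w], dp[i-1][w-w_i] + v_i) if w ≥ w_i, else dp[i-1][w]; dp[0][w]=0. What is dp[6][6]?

18

i\w   0   1   2   3   4   5   6   7   8   9  10
  0   0   0   0   0   0   0   0   0   0   0   0
  1   0   0   0   0   0  12  12  12  12  12  12
  2   0   0   0   0   0  12  12  12  12  12  12
  3   0   0   0   0   0  12  12  12  12  12  15
  4   0   0   0   0   0  12  12  12  12  12  15
  5   0   0   0   0   0  12  12  12  12  12  15
  6   0   6   6   6   6  12  18  18  18  18  18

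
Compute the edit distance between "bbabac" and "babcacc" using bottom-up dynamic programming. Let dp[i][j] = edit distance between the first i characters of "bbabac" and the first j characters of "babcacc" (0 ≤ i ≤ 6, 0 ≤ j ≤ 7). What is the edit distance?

   ''  b  a  b  c  a  c  c
''  0  1  2  3  4  5  6  7
 b  1  0  1  2  3  4  5  6
 b  2  1  1  1  2  3  4  5
 a  3  2  1  2  2  2  3  4
 b  4  3  2  1  2  3  3  4
 a  5  4  3  2  2  2  3  4
 c  6  5  4  3  2  3  2  3

3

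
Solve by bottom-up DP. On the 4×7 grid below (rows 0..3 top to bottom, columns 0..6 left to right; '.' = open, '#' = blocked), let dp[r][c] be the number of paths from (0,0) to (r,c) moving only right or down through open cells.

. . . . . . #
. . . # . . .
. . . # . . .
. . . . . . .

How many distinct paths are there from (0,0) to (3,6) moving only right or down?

19

r\c   0   1   2   3   4   5   6
  0   1   1   1   1   1   1   0
  1   1   2   3   0   1   2   2
  2   1   3   6   0   1   3   5
  3   1   4  10  10  11  14  19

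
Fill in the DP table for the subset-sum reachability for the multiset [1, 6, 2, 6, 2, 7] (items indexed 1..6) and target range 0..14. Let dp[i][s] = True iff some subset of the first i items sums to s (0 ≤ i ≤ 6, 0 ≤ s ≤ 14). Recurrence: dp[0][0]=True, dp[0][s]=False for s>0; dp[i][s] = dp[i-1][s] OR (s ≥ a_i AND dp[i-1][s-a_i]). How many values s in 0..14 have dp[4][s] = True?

i\s   0   1   2   3   4   5   6   7   8   9  10  11  12  13  14
  0   T   F   F   F   F   F   F   F   F   F   F   F   F   F   F
  1   T   T   F   F   F   F   F   F   F   F   F   F   F   F   F
  2   T   T   F   F   F   F   T   T   F   F   F   F   F   F   F
  3   T   T   T   T   F   F   T   T   T   T   F   F   F   F   F
  4   T   T   T   T   F   F   T   T   T   T   F   F   T   T   T
  5   T   T   T   T   T   T   T   T   T   T   T   T   T   T   T
  6   T   T   T   T   T   T   T   T   T   T   T   T   T   T   T

11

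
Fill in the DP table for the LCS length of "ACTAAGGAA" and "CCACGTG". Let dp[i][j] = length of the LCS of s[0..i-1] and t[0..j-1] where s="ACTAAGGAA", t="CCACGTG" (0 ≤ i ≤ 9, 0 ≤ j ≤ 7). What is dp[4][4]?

   ''  C  C  A  C  G  T  G
''  0  0  0  0  0  0  0  0
 A  0  0  0  1  1  1  1  1
 C  0  1  1  1  2  2  2  2
 T  0  1  1  1  2  2  3  3
 A  0  1  1  2  2  2  3  3
 A  0  1  1  2  2  2  3  3
 G  0  1  1  2  2  3  3  4
 G  0  1  1  2  2  3  3  4
 A  0  1  1  2  2  3  3  4
 A  0  1  1  2  2  3  3  4

2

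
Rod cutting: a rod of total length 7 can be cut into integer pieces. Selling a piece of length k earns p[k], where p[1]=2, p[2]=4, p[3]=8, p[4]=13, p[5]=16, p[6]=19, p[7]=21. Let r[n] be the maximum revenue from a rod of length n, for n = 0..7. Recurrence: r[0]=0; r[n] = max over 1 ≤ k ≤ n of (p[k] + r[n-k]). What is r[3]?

   n    0    1    2    3    4    5    6    7
r[n]    0    2    4    8   13   16   19   21

8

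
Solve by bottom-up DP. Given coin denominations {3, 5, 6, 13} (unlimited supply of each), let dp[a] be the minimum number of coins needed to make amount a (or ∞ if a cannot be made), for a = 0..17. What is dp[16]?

 a  0  1  2  3  4  5  6  7  8  9 10 11 12 13 14 15 16 17
dp  0  -  -  1  -  1  1  -  2  2  2  2  2  1  3  3  2  3
(- denotes ∞ / unreachable)

2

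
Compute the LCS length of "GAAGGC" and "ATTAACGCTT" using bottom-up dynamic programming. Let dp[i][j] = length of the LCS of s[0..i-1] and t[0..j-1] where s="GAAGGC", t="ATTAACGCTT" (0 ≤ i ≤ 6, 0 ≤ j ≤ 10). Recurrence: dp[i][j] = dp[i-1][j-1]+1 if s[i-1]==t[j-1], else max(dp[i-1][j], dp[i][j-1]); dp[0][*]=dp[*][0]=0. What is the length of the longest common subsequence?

4

   ''  A  T  T  A  A  C  G  C  T  T
''  0  0  0  0  0  0  0  0  0  0  0
 G  0  0  0  0  0  0  0  1  1  1  1
 A  0  1  1  1  1  1  1  1  1  1  1
 A  0  1  1  1  2  2  2  2  2  2  2
 G  0  1  1  1  2  2  2  3  3  3  3
 G  0  1  1  1  2  2  2  3  3  3  3
 C  0  1  1  1  2  2  3  3  4  4  4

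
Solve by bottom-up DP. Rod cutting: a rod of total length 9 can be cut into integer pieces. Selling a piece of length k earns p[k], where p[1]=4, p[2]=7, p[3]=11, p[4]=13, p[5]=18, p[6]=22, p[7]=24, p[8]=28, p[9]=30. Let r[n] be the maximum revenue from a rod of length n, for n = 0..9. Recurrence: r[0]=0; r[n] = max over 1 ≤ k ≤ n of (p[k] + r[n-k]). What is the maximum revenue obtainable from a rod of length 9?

36

   n    0    1    2    3    4    5    6    7    8    9
r[n]    0    4    8   12   16   20   24   28   32   36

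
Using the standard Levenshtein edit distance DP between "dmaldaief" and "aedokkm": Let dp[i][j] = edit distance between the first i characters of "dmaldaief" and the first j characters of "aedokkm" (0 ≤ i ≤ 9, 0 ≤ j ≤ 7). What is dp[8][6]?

6

   ''  a  e  d  o  k  k  m
''  0  1  2  3  4  5  6  7
 d  1  1  2  2  3  4  5  6
 m  2  2  2  3  3  4  5  5
 a  3  2  3  3  4  4  5  6
 l  4  3  3  4  4  5  5  6
 d  5  4  4  3  4  5  6  6
 a  6  5  5  4  4  5  6  7
 i  7  6  6  5  5  5  6  7
 e  8  7  6  6  6  6  6  7
 f  9  8  7  7  7  7  7  7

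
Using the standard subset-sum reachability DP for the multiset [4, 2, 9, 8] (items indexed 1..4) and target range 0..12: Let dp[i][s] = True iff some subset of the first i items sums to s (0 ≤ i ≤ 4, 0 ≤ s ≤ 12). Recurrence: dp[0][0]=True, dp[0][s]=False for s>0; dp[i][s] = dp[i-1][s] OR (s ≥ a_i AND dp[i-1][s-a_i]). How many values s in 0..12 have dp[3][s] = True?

6

i\s   0   1   2   3   4   5   6   7   8   9  10  11  12
  0   T   F   F   F   F   F   F   F   F   F   F   F   F
  1   T   F   F   F   T   F   F   F   F   F   F   F   F
  2   T   F   T   F   T   F   T   F   F   F   F   F   F
  3   T   F   T   F   T   F   T   F   F   T   F   T   F
  4   T   F   T   F   T   F   T   F   T   T   T   T   T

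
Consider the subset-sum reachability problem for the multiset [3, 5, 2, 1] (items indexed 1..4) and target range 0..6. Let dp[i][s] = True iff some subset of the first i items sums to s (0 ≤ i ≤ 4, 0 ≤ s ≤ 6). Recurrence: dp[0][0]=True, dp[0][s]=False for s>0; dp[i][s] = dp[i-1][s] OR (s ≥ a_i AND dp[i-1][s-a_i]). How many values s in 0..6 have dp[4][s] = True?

7

i\s   0   1   2   3   4   5   6
  0   T   F   F   F   F   F   F
  1   T   F   F   T   F   F   F
  2   T   F   F   T   F   T   F
  3   T   F   T   T   F   T   F
  4   T   T   T   T   T   T   T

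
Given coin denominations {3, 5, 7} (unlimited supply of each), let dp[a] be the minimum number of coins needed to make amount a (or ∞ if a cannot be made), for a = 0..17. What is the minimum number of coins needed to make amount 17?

3

 a  0  1  2  3  4  5  6  7  8  9 10 11 12 13 14 15 16 17
dp  0  -  -  1  -  1  2  1  2  3  2  3  2  3  2  3  4  3
(- denotes ∞ / unreachable)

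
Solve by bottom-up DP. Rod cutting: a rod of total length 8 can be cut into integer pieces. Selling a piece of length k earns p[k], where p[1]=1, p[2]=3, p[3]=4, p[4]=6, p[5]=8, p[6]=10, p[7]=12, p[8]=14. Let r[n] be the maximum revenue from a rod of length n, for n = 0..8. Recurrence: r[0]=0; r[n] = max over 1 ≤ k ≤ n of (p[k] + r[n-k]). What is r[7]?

   n    0    1    2    3    4    5    6    7    8
r[n]    0    1    3    4    6    8   10   12   14

12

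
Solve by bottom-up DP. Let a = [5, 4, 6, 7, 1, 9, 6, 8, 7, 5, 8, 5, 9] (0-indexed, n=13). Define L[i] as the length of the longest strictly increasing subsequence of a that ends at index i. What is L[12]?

5

   i    0    1    2    3    4    5    6    7    8    9   10   11   12
a[i]    5    4    6    7    1    9    6    8    7    5    8    5    9
L[i]    1    1    2    3    1    4    2    4    3    2    4    2    5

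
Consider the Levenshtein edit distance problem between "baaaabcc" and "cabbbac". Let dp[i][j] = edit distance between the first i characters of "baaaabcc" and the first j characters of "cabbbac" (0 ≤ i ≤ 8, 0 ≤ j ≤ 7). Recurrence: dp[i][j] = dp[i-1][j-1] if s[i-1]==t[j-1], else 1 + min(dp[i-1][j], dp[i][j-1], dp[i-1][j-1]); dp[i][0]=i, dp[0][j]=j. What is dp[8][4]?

6

   ''  c  a  b  b  b  a  c
''  0  1  2  3  4  5  6  7
 b  1  1  2  2  3  4  5  6
 a  2  2  1  2  3  4  4  5
 a  3  3  2  2  3  4  4  5
 a  4  4  3  3  3  4  4  5
 a  5  5  4  4  4  4  4  5
 b  6  6  5  4  4  4  5  5
 c  7  6  6  5  5  5  5  5
 c  8  7  7  6  6  6  6  5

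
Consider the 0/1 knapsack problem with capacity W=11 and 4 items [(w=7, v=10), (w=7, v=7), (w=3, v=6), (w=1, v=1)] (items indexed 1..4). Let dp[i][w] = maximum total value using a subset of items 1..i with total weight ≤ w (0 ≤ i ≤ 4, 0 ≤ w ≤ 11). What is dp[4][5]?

i\w   0   1   2   3   4   5   6   7   8   9  10  11
  0   0   0   0   0   0   0   0   0   0   0   0   0
  1   0   0   0   0   0   0   0  10  10  10  10  10
  2   0   0   0   0   0   0   0  10  10  10  10  10
  3   0   0   0   6   6   6   6  10  10  10  16  16
  4   0   1   1   6   7   7   7  10  11  11  16  17

7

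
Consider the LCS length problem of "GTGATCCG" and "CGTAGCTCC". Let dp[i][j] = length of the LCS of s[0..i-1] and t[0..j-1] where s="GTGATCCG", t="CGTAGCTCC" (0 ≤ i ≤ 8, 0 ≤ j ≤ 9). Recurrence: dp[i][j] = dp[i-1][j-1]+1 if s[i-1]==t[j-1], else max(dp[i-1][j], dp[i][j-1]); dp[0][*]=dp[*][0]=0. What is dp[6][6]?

4

   ''  C  G  T  A  G  C  T  C  C
''  0  0  0  0  0  0  0  0  0  0
 G  0  0  1  1  1  1  1  1  1  1
 T  0  0  1  2  2  2  2  2  2  2
 G  0  0  1  2  2  3  3  3  3  3
 A  0  0  1  2  3  3  3  3  3  3
 T  0  0  1  2  3  3  3  4  4  4
 C  0  1  1  2  3  3  4  4  5  5
 C  0  1  1  2  3  3  4  4  5  6
 G  0  1  2  2  3  4  4  4  5  6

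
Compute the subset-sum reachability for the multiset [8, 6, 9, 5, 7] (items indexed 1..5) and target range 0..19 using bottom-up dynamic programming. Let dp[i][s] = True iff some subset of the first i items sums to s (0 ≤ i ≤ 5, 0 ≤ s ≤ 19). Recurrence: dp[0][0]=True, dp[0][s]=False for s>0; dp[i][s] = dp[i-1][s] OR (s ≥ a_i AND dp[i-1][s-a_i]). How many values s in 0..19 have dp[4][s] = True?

i\s   0   1   2   3   4   5   6   7   8   9  10  11  12  13  14  15  16  17  18  19
  0   T   F   F   F   F   F   F   F   F   F   F   F   F   F   F   F   F   F   F   F
  1   T   F   F   F   F   F   F   F   T   F   F   F   F   F   F   F   F   F   F   F
  2   T   F   F   F   F   F   T   F   T   F   F   F   F   F   T   F   F   F   F   F
  3   T   F   F   F   F   F   T   F   T   T   F   F   F   F   T   T   F   T   F   F
  4   T   F   F   F   F   T   T   F   T   T   F   T   F   T   T   T   F   T   F   T
  5   T   F   F   F   F   T   T   T   T   T   F   T   T   T   T   T   T   T   T   T

11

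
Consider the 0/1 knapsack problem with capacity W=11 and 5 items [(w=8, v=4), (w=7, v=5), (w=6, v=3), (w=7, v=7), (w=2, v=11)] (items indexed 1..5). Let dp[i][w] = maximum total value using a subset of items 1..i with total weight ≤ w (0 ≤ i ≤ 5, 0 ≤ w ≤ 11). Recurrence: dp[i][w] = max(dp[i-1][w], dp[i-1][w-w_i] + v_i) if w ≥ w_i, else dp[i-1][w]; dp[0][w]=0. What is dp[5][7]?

i\w   0   1   2   3   4   5   6   7   8   9  10  11
  0   0   0   0   0   0   0   0   0   0   0   0   0
  1   0   0   0   0   0   0   0   0   4   4   4   4
  2   0   0   0   0   0   0   0   5   5   5   5   5
  3   0   0   0   0   0   0   3   5   5   5   5   5
  4   0   0   0   0   0   0   3   7   7   7   7   7
  5   0   0  11  11  11  11  11  11  14  18  18  18

11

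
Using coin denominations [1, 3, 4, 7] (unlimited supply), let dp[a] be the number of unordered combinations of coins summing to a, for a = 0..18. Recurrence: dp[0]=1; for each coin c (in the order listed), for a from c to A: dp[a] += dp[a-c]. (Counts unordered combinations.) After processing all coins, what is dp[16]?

25

after  coin     0     1     2     3     4     5     6     7     8     9    10    11    12    13    14    15    16    17    18
          1     1     1     1     1     1     1     1     1     1     1     1     1     1     1     1     1     1     1     1
          3     1     1     1     2     2     2     3     3     3     4     4     4     5     5     5     6     6     6     7
          4     1     1     1     2     3     3     4     5     6     7     8     9    11    12    13    15    17    18    20
          7     1     1     1     2     3     3     4     6     7     8    10    12    14    16    19    22    25    28    32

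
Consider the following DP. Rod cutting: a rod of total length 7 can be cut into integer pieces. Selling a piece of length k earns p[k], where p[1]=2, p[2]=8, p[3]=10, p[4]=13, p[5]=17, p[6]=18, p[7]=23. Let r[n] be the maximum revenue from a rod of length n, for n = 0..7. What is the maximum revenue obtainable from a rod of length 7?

   n    0    1    2    3    4    5    6    7
r[n]    0    2    8   10   16   18   24   26

26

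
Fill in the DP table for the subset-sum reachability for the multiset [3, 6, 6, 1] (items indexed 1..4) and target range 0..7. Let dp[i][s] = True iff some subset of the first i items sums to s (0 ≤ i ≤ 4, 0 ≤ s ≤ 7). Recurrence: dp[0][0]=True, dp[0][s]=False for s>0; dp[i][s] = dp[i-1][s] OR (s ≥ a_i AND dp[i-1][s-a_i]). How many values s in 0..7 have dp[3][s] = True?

3

i\s   0   1   2   3   4   5   6   7
  0   T   F   F   F   F   F   F   F
  1   T   F   F   T   F   F   F   F
  2   T   F   F   T   F   F   T   F
  3   T   F   F   T   F   F   T   F
  4   T   T   F   T   T   F   T   T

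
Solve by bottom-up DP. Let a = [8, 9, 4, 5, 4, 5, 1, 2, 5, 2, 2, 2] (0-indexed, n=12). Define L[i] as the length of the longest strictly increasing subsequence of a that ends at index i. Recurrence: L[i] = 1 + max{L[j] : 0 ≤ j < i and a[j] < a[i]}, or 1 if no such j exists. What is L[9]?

   i    0    1    2    3    4    5    6    7    8    9   10   11
a[i]    8    9    4    5    4    5    1    2    5    2    2    2
L[i]    1    2    1    2    1    2    1    2    3    2    2    2

2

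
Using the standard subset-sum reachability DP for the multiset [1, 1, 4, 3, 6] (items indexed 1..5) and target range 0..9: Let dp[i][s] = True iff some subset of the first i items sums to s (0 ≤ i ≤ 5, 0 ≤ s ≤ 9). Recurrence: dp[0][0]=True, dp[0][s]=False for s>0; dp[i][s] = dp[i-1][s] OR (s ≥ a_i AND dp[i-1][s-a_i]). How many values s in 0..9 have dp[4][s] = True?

i\s   0   1   2   3   4   5   6   7   8   9
  0   T   F   F   F   F   F   F   F   F   F
  1   T   T   F   F   F   F   F   F   F   F
  2   T   T   T   F   F   F   F   F   F   F
  3   T   T   T   F   T   T   T   F   F   F
  4   T   T   T   T   T   T   T   T   T   T
  5   T   T   T   T   T   T   T   T   T   T

10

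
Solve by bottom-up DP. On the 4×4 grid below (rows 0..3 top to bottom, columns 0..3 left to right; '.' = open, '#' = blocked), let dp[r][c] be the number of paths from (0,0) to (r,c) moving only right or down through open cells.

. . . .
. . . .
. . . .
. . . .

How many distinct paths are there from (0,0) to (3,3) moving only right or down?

r\c   0   1   2   3
  0   1   1   1   1
  1   1   2   3   4
  2   1   3   6  10
  3   1   4  10  20

20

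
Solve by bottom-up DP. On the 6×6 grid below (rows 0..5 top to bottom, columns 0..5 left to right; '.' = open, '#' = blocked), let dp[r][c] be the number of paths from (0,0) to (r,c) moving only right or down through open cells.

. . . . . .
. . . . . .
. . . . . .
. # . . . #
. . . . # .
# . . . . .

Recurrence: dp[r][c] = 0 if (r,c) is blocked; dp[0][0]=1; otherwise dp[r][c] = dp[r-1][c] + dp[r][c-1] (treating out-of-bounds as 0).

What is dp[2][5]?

r\c   0   1   2   3   4   5
  0   1   1   1   1   1   1
  1   1   2   3   4   5   6
  2   1   3   6  10  15  21
  3   1   0   6  16  31   0
  4   1   1   7  23   0   0
  5   0   1   8  31  31  31

21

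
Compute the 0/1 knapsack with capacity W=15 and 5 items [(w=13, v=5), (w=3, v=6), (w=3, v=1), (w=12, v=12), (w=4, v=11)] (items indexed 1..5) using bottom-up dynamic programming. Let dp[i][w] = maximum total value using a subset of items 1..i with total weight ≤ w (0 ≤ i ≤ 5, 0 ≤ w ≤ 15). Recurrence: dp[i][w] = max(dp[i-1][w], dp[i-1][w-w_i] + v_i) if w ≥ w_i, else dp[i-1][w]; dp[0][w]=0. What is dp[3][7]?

i\w   0   1   2   3   4   5   6   7   8   9  10  11  12  13  14  15
  0   0   0   0   0   0   0   0   0   0   0   0   0   0   0   0   0
  1   0   0   0   0   0   0   0   0   0   0   0   0   0   5   5   5
  2   0   0   0   6   6   6   6   6   6   6   6   6   6   6   6   6
  3   0   0   0   6   6   6   7   7   7   7   7   7   7   7   7   7
  4   0   0   0   6   6   6   7   7   7   7   7   7  12  12  12  18
  5   0   0   0   6  11  11  11  17  17  17  18  18  18  18  18  18

7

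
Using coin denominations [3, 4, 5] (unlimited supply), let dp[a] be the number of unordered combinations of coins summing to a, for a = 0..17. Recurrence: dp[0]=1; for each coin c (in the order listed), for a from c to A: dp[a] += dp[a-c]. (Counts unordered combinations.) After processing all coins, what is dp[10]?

2

after  coin     0     1     2     3     4     5     6     7     8     9    10    11    12    13    14    15    16    17
          3     1     0     0     1     0     0     1     0     0     1     0     0     1     0     0     1     0     0
          4     1     0     0     1     1     0     1     1     1     1     1     1     2     1     1     2     2     1
          5     1     0     0     1     1     1     1     1     2     2     2     2     3     3     3     4     4     4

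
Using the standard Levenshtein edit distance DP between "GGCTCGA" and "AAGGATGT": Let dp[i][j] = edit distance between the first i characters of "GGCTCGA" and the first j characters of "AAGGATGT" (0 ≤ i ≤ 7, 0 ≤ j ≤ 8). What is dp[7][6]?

6

   ''  A  A  G  G  A  T  G  T
''  0  1  2  3  4  5  6  7  8
 G  1  1  2  2  3  4  5  6  7
 G  2  2  2  2  2  3  4  5  6
 C  3  3  3  3  3  3  4  5  6
 T  4  4  4  4  4  4  3  4  5
 C  5  5  5  5  5  5  4  4  5
 G  6  6  6  5  5  6  5  4  5
 A  7  6  6  6  6  5  6  5  5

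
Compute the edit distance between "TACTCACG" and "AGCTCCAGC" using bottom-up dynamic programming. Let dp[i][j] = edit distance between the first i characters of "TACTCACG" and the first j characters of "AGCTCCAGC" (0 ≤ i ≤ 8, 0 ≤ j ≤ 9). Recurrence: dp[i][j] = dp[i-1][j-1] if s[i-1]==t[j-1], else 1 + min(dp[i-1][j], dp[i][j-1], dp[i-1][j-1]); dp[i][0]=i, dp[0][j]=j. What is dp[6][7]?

   ''  A  G  C  T  C  C  A  G  C
''  0  1  2  3  4  5  6  7  8  9
 T  1  1  2  3  3  4  5  6  7  8
 A  2  1  2  3  4  4  5  5  6  7
 C  3  2  2  2  3  4  4  5  6  6
 T  4  3  3  3  2  3  4  5  6  7
 C  5  4  4  3  3  2  3  4  5  6
 A  6  5  5  4  4  3  3  3  4  5
 C  7  6  6  5  5  4  3  4  4  4
 G  8  7  6  6  6  5  4  4  4  5

3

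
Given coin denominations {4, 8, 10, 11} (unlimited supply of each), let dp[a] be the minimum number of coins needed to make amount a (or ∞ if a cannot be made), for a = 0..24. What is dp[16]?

 a  0  1  2  3  4  5  6  7  8  9 10 11 12 13 14 15 16 17 18 19 20 21 22 23 24
dp  0  -  -  -  1  -  -  -  1  -  1  1  2  -  2  2  2  -  2  2  2  2  2  3  3
(- denotes ∞ / unreachable)

2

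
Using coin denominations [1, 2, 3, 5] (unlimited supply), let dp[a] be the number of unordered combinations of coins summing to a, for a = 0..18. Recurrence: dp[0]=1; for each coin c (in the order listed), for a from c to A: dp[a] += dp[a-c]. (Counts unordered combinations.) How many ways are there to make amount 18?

after  coin     0     1     2     3     4     5     6     7     8     9    10    11    12    13    14    15    16    17    18
          1     1     1     1     1     1     1     1     1     1     1     1     1     1     1     1     1     1     1     1
          2     1     1     2     2     3     3     4     4     5     5     6     6     7     7     8     8     9     9    10
          3     1     1     2     3     4     5     7     8    10    12    14    16    19    21    24    27    30    33    37
          5     1     1     2     3     4     6     8    10    13    16    20    24    29    34    40    47    54    62    71

71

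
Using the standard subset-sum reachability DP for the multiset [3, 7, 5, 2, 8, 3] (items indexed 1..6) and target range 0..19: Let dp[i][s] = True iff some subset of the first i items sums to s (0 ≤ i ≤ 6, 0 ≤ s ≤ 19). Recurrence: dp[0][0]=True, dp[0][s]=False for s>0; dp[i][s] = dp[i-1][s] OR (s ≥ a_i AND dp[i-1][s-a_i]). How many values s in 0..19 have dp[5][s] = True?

16

i\s   0   1   2   3   4   5   6   7   8   9  10  11  12  13  14  15  16  17  18  19
  0   T   F   F   F   F   F   F   F   F   F   F   F   F   F   F   F   F   F   F   F
  1   T   F   F   T   F   F   F   F   F   F   F   F   F   F   F   F   F   F   F   F
  2   T   F   F   T   F   F   F   T   F   F   T   F   F   F   F   F   F   F   F   F
  3   T   F   F   T   F   T   F   T   T   F   T   F   T   F   F   T   F   F   F   F
  4   T   F   T   T   F   T   F   T   T   T   T   F   T   F   T   T   F   T   F   F
  5   T   F   T   T   F   T   F   T   T   T   T   T   T   T   T   T   T   T   T   F
  6   T   F   T   T   F   T   T   T   T   T   T   T   T   T   T   T   T   T   T   T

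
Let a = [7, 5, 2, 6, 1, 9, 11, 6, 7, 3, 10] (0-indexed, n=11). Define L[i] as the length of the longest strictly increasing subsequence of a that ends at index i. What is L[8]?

   i    0    1    2    3    4    5    6    7    8    9   10
a[i]    7    5    2    6    1    9   11    6    7    3   10
L[i]    1    1    1    2    1    3    4    2    3    2    4

3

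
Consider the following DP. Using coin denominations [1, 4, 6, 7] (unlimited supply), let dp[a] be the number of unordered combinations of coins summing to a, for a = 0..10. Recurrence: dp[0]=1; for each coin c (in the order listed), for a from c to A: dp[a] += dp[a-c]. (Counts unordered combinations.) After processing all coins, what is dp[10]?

after  coin     0     1     2     3     4     5     6     7     8     9    10
          1     1     1     1     1     1     1     1     1     1     1     1
          4     1     1     1     1     2     2     2     2     3     3     3
          6     1     1     1     1     2     2     3     3     4     4     5
          7     1     1     1     1     2     2     3     4     5     5     6

6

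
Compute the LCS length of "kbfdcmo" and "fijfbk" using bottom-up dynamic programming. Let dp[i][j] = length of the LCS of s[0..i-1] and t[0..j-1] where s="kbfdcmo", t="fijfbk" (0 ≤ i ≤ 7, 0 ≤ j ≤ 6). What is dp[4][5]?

   ''  f  i  j  f  b  k
''  0  0  0  0  0  0  0
 k  0  0  0  0  0  0  1
 b  0  0  0  0  0  1  1
 f  0  1  1  1  1  1  1
 d  0  1  1  1  1  1  1
 c  0  1  1  1  1  1  1
 m  0  1  1  1  1  1  1
 o  0  1  1  1  1  1  1

1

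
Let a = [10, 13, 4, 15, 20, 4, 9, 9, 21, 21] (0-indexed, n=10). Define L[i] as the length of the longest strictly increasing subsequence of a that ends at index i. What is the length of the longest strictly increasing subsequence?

   i    0    1    2    3    4    5    6    7    8    9
a[i]   10   13    4   15   20    4    9    9   21   21
L[i]    1    2    1    3    4    1    2    2    5    5

5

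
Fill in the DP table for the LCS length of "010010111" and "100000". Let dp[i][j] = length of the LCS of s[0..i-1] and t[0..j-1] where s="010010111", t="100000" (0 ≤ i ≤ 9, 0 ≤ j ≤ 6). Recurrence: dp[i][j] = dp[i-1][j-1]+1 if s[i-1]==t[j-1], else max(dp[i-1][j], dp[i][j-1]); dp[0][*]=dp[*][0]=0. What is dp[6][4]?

   ''  1  0  0  0  0  0
''  0  0  0  0  0  0  0
 0  0  0  1  1  1  1  1
 1  0  1  1  1  1  1  1
 0  0  1  2  2  2  2  2
 0  0  1  2  3  3  3  3
 1  0  1  2  3  3  3  3
 0  0  1  2  3  4  4  4
 1  0  1  2  3  4  4  4
 1  0  1  2  3  4  4  4
 1  0  1  2  3  4  4  4

4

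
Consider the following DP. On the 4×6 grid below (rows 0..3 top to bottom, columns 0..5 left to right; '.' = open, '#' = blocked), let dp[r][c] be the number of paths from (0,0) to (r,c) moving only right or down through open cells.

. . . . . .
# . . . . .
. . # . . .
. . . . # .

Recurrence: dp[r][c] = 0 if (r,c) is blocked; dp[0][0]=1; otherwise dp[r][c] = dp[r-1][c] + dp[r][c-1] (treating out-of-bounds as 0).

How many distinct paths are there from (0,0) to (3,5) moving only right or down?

r\c   0   1   2   3   4   5
  0   1   1   1   1   1   1
  1   0   1   2   3   4   5
  2   0   1   0   3   7  12
  3   0   1   1   4   0  12

12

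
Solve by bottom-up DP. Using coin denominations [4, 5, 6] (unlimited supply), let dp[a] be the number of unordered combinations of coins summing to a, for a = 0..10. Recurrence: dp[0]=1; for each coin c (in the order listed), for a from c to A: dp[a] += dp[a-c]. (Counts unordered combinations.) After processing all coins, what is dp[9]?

after  coin     0     1     2     3     4     5     6     7     8     9    10
          4     1     0     0     0     1     0     0     0     1     0     0
          5     1     0     0     0     1     1     0     0     1     1     1
          6     1     0     0     0     1     1     1     0     1     1     2

1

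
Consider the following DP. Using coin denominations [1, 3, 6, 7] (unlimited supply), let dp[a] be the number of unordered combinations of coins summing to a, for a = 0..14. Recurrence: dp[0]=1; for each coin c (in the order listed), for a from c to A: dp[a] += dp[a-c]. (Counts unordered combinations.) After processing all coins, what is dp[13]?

after  coin     0     1     2     3     4     5     6     7     8     9    10    11    12    13    14
          1     1     1     1     1     1     1     1     1     1     1     1     1     1     1     1
          3     1     1     1     2     2     2     3     3     3     4     4     4     5     5     5
          6     1     1     1     2     2     2     4     4     4     6     6     6     9     9     9
          7     1     1     1     2     2     2     4     5     5     7     8     8    11    13    14

13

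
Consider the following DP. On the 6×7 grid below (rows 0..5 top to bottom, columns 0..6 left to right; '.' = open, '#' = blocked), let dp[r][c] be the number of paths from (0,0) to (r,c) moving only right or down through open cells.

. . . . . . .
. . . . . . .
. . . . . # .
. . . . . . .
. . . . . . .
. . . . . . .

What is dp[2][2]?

6

r\c   0   1   2   3   4   5   6
  0   1   1   1   1   1   1   1
  1   1   2   3   4   5   6   7
  2   1   3   6  10  15   0   7
  3   1   4  10  20  35  35  42
  4   1   5  15  35  70 105 147
  5   1   6  21  56 126 231 378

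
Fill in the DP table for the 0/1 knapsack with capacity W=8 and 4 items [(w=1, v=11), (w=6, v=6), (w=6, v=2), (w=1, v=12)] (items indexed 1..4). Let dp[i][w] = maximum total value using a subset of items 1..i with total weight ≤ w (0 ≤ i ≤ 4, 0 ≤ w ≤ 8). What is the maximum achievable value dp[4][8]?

i\w   0   1   2   3   4   5   6   7   8
  0   0   0   0   0   0   0   0   0   0
  1   0  11  11  11  11  11  11  11  11
  2   0  11  11  11  11  11  11  17  17
  3   0  11  11  11  11  11  11  17  17
  4   0  12  23  23  23  23  23  23  29

29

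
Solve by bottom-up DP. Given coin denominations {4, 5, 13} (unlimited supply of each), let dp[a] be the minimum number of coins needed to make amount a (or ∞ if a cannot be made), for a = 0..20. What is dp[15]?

 a  0  1  2  3  4  5  6  7  8  9 10 11 12 13 14 15 16 17 18 19 20
dp  0  -  -  -  1  1  -  -  2  2  2  -  3  1  3  3  4  2  2  4  4
(- denotes ∞ / unreachable)

3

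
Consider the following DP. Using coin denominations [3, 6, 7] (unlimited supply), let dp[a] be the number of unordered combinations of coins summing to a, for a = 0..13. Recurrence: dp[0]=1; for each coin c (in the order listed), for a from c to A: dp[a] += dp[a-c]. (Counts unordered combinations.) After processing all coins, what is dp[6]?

after  coin     0     1     2     3     4     5     6     7     8     9    10    11    12    13
          3     1     0     0     1     0     0     1     0     0     1     0     0     1     0
          6     1     0     0     1     0     0     2     0     0     2     0     0     3     0
          7     1     0     0     1     0     0     2     1     0     2     1     0     3     2

2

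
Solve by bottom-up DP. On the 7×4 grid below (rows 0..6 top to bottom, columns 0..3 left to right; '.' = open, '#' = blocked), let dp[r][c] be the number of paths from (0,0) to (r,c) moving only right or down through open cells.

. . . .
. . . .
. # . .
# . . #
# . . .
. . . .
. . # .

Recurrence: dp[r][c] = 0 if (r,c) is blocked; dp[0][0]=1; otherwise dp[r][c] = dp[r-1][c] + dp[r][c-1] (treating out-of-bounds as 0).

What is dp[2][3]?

7

r\c   0   1   2   3
  0   1   1   1   1
  1   1   2   3   4
  2   1   0   3   7
  3   0   0   3   0
  4   0   0   3   3
  5   0   0   3   6
  6   0   0   0   6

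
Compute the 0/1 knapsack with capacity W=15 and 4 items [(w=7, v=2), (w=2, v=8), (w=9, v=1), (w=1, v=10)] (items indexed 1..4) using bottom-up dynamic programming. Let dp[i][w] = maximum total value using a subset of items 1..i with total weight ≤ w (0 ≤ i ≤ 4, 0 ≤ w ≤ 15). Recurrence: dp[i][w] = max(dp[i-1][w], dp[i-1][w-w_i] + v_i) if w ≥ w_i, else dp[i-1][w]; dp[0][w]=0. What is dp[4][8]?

18

i\w   0   1   2   3   4   5   6   7   8   9  10  11  12  13  14  15
  0   0   0   0   0   0   0   0   0   0   0   0   0   0   0   0   0
  1   0   0   0   0   0   0   0   2   2   2   2   2   2   2   2   2
  2   0   0   8   8   8   8   8   8   8  10  10  10  10  10  10  10
  3   0   0   8   8   8   8   8   8   8  10  10  10  10  10  10  10
  4   0  10  10  18  18  18  18  18  18  18  20  20  20  20  20  20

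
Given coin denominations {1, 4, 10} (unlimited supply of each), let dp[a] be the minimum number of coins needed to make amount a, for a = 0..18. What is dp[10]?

1

 a  0  1  2  3  4  5  6  7  8  9 10 11 12 13 14 15 16 17 18
dp  0  1  2  3  1  2  3  4  2  3  1  2  3  4  2  3  4  5  3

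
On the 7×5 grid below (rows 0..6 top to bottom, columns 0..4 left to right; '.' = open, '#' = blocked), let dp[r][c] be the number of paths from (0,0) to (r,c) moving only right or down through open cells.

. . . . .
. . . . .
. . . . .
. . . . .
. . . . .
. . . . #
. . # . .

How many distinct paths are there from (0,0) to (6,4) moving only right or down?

r\c   0   1   2   3   4
  0   1   1   1   1   1
  1   1   2   3   4   5
  2   1   3   6  10  15
  3   1   4  10  20  35
  4   1   5  15  35  70
  5   1   6  21  56   0
  6   1   7   0  56  56

56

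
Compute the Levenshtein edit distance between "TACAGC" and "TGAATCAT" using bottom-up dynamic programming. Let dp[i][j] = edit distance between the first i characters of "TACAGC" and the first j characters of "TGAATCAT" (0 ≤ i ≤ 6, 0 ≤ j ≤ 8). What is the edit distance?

   ''  T  G  A  A  T  C  A  T
''  0  1  2  3  4  5  6  7  8
 T  1  0  1  2  3  4  5  6  7
 A  2  1  1  1  2  3  4  5  6
 C  3  2  2  2  2  3  3  4  5
 A  4  3  3  2  2  3  4  3  4
 G  5  4  3  3  3  3  4  4  4
 C  6  5  4  4  4  4  3  4  5

5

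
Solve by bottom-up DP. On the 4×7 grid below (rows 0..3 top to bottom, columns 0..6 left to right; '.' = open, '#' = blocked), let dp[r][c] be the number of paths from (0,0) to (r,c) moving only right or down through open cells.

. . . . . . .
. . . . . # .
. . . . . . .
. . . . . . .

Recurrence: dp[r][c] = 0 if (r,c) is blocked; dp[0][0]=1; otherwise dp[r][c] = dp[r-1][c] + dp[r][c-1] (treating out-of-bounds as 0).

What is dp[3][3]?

r\c   0   1   2   3   4   5   6
  0   1   1   1   1   1   1   1
  1   1   2   3   4   5   0   1
  2   1   3   6  10  15  15  16
  3   1   4  10  20  35  50  66

20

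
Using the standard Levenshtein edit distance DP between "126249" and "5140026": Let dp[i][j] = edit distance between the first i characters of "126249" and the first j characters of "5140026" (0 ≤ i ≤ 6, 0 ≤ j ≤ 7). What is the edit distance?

6

   ''  5  1  4  0  0  2  6
''  0  1  2  3  4  5  6  7
 1  1  1  1  2  3  4  5  6
 2  2  2  2  2  3  4  4  5
 6  3  3  3  3  3  4  5  4
 2  4  4  4  4  4  4  4  5
 4  5  5  5  4  5  5  5  5
 9  6  6  6  5  5  6  6  6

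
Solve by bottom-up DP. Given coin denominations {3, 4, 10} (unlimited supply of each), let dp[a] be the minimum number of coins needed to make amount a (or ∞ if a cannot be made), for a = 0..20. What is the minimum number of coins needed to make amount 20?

 a  0  1  2  3  4  5  6  7  8  9 10 11 12 13 14 15 16 17 18 19 20
dp  0  -  -  1  1  -  2  2  2  3  1  3  3  2  2  4  3  3  3  4  2
(- denotes ∞ / unreachable)

2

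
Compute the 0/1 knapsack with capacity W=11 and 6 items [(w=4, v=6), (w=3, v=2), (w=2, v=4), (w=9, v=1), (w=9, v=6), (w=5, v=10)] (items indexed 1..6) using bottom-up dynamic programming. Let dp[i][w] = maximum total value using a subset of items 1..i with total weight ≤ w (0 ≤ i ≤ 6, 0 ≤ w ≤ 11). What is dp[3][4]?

i\w   0   1   2   3   4   5   6   7   8   9  10  11
  0   0   0   0   0   0   0   0   0   0   0   0   0
  1   0   0   0   0   6   6   6   6   6   6   6   6
  2   0   0   0   2   6   6   6   8   8   8   8   8
  3   0   0   4   4   6   6  10  10  10  12  12  12
  4   0   0   4   4   6   6  10  10  10  12  12  12
  5   0   0   4   4   6   6  10  10  10  12  12  12
  6   0   0   4   4   6  10  10  14  14  16  16  20

6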